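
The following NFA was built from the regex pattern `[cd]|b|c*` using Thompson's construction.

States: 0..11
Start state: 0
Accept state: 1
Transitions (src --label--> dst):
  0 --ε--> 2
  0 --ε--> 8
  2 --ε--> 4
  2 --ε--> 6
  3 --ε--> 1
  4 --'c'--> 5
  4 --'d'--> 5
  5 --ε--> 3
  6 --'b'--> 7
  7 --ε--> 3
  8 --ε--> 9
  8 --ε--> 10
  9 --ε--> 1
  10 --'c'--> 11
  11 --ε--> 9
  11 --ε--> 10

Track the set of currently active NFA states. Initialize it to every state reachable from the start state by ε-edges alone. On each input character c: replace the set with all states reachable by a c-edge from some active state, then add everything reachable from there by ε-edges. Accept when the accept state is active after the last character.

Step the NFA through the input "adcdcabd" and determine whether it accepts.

Answer: REJECT

Trace:
start: ε-closure({0}) = {0,1,2,4,6,8,9,10}
'a' @ 1: {}  — state set empty
rest 'dcdcabd' ignored (set empty)
final: {}; accept 1 not in set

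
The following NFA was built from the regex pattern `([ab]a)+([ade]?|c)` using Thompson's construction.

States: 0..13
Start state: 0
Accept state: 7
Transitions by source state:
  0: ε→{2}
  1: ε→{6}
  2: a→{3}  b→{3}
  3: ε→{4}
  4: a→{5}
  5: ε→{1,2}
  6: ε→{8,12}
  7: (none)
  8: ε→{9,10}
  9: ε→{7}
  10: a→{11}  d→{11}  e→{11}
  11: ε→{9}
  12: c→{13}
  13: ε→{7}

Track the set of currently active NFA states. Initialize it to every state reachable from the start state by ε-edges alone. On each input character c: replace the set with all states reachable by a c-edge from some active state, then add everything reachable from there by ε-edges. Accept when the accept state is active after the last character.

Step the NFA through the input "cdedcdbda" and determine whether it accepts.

Answer: REJECT

Derivation:
S₀ = ε-closure({0}) = {0,2}
'c' @ 1: {}  — state set empty
rest 'dedcdbda' ignored (set empty)
end set {} — state 7 not in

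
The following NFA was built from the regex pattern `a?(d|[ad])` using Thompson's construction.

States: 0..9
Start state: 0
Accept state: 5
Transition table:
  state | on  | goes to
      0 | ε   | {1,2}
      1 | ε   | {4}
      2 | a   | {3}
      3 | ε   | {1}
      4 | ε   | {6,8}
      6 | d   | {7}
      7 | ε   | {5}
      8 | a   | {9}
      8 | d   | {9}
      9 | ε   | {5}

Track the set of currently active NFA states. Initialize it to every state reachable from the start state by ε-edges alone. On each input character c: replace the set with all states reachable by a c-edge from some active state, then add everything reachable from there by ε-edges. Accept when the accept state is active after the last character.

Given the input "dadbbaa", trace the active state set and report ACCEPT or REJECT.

start: ε-closure({0}) = {0,1,2,4,6,8}
'd' @ 1: {5,7,9}  [accepting]
'a' @ 2: {}  — state set empty
rest 'dbbaa' ignored (set empty)
after full input: {}  (accept=5 not in)

Answer: REJECT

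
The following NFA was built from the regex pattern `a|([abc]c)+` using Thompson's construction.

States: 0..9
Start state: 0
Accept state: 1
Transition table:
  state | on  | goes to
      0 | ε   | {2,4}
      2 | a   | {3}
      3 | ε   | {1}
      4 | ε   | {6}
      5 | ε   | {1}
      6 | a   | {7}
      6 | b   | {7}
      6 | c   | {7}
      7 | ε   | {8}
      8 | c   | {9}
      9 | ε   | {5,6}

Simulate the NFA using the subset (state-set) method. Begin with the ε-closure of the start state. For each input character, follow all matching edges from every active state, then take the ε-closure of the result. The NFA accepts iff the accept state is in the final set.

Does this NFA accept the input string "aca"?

start: ε-closure({0}) = {0,2,4,6}
'a' @ 1: {1,3,7,8}  [accepting]
'c' @ 2: {1,5,6,9}  [accepting]
'a' @ 3: {7,8}
after full input: {7,8}  (accept=1 not in)

Answer: REJECT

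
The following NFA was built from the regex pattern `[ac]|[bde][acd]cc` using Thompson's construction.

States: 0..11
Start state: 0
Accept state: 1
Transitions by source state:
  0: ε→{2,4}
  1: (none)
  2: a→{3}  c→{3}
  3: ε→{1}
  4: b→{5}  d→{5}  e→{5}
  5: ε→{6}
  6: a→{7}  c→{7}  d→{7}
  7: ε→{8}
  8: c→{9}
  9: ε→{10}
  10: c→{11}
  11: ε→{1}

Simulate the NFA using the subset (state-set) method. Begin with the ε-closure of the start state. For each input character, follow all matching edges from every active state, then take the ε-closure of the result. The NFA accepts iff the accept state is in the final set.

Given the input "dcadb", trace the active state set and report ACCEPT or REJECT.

Answer: REJECT

Trace:
start: ε-closure({0}) = {0,2,4}
'd' @ 1: {5,6}
'c' @ 2: {7,8}
'a' @ 3: {}  — no active states
rest 'db' ignored (set empty)
final: {}; accept 1 not in set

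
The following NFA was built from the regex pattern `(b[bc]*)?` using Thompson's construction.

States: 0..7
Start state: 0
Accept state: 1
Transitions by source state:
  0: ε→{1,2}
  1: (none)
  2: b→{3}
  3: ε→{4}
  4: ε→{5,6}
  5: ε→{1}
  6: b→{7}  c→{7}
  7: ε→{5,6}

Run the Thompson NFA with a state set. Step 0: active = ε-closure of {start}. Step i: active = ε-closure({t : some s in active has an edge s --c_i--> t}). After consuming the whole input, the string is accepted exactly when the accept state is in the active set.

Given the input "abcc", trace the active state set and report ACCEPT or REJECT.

Answer: REJECT

Steps:
S₀ = ε-closure({0}) = {0,1,2}
'a' @ 1: {}  — no active states
rest 'bcc' ignored (set empty)
after full input: {}  (accept=1 not in)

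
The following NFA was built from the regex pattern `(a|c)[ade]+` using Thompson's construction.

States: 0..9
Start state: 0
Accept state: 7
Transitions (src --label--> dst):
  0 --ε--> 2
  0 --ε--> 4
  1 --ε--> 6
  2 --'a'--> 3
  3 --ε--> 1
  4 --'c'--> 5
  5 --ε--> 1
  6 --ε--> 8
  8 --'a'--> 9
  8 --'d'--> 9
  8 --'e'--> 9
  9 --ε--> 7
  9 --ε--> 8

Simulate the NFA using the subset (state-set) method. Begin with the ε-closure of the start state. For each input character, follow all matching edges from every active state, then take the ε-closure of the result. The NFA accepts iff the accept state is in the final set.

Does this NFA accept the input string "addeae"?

initial (ε-close {0}): {0,2,4}
'a' @ 1: {1,3,6,8}
'd' @ 2: {7,8,9}  ✓accept
'd' @ 3: {7,8,9}  ✓accept
'e' @ 4: {7,8,9}  ✓accept
'a' @ 5: {7,8,9}  ✓accept
'e' @ 6: {7,8,9}  ✓accept
end set {7,8,9} — state 7 in

Answer: ACCEPT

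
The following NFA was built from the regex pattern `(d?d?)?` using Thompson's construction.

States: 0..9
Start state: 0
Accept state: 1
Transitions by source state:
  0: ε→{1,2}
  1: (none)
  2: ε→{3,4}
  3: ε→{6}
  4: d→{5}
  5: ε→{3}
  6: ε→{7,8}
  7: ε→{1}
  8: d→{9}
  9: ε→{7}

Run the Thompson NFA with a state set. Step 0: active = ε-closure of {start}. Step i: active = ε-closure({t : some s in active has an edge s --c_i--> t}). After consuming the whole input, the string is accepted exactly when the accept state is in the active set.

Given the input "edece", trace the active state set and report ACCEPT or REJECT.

initial (ε-close {0}): {0,1,2,3,4,6,7,8}
'e' @ 1: {}  — dead — no transitions
rest 'dece' ignored (set empty)
end set {} — state 1 not in

Answer: REJECT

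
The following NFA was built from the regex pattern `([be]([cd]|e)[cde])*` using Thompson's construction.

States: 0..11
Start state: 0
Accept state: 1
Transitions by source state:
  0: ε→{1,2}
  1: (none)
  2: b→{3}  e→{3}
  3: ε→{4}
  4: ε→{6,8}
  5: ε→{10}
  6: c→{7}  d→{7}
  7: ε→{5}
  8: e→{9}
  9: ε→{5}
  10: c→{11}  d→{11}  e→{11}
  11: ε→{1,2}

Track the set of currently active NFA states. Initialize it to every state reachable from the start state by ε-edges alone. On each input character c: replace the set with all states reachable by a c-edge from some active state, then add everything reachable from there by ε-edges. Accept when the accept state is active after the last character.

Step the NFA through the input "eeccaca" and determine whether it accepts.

start: ε-closure({0}) = {0,1,2}
'e' @ 1: {3,4,6,8}
'e' @ 2: {5,9,10}
'c' @ 3: {1,2,11}  [accepting]
'c' @ 4: {}  — dead — no transitions
rest 'aca' ignored (set empty)
end set {} — state 1 not in

Answer: REJECT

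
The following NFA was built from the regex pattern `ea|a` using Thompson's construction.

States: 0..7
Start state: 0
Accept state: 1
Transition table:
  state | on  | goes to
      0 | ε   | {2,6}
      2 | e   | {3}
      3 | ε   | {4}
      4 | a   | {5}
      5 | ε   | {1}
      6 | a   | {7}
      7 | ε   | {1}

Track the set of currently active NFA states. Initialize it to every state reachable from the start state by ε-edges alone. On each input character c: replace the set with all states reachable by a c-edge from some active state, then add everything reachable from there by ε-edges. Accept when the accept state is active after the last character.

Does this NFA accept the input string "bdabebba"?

Answer: REJECT

Derivation:
initial (ε-close {0}): {0,2,6}
'b' @ 1: {}  — no active states
rest 'dabebba' ignored (set empty)
end set {} — state 1 not in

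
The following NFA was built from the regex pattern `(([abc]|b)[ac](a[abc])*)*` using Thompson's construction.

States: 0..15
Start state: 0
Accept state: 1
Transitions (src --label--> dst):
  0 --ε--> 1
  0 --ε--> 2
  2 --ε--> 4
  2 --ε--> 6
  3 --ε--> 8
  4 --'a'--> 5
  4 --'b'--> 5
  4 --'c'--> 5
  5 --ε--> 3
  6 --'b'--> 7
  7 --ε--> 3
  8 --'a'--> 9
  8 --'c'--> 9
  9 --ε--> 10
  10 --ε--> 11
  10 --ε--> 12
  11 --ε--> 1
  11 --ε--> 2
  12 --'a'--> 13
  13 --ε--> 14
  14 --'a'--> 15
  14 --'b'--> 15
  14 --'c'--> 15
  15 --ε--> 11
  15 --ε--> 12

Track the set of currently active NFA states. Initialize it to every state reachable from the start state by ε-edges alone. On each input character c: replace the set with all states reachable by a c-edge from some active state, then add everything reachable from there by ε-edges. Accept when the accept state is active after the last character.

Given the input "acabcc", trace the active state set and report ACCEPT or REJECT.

initial (ε-close {0}): {0,1,2,4,6}
'a' @ 1: {3,5,8}
'c' @ 2: {1,2,4,6,9,10,11,12}  (accept∈set)
'a' @ 3: {3,5,8,13,14}
'b' @ 4: {1,2,4,6,11,12,15}  (accept∈set)
'c' @ 5: {3,5,8}
'c' @ 6: {1,2,4,6,9,10,11,12}  (accept∈set)
end set {1,2,4,6,9,10,11,12} — state 1 in

Answer: ACCEPT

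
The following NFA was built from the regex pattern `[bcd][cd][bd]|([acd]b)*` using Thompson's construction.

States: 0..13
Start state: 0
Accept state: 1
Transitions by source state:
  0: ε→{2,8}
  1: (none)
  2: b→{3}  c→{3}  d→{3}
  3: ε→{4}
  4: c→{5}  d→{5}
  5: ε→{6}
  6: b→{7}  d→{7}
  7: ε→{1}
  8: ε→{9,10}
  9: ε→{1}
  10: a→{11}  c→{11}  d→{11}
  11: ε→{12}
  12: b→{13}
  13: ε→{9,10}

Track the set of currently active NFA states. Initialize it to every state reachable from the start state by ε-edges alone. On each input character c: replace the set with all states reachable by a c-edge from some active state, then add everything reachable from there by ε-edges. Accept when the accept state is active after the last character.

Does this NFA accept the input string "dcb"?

S₀ = ε-closure({0}) = {0,1,2,8,9,10}
'd' @ 1: {3,4,11,12}
'c' @ 2: {5,6}
'b' @ 3: {1,7}  [accepting]
final: {1,7}; accept 1 in set

Answer: ACCEPT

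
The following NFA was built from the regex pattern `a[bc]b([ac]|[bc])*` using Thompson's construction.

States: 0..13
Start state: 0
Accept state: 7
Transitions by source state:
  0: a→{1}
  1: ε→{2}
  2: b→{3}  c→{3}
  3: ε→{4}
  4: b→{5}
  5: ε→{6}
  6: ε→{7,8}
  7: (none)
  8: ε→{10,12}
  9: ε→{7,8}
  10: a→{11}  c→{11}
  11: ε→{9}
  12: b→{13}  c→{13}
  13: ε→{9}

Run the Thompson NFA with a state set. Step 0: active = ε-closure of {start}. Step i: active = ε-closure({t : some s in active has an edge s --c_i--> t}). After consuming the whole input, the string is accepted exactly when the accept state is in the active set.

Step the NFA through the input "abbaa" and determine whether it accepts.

start: ε-closure({0}) = {0}
'a' @ 1: {1,2}
'b' @ 2: {3,4}
'b' @ 3: {5,6,7,8,10,12}  (accept∈set)
'a' @ 4: {7,8,9,10,11,12}  (accept∈set)
'a' @ 5: {7,8,9,10,11,12}  (accept∈set)
after full input: {7,8,9,10,11,12}  (accept=7 in)

Answer: ACCEPT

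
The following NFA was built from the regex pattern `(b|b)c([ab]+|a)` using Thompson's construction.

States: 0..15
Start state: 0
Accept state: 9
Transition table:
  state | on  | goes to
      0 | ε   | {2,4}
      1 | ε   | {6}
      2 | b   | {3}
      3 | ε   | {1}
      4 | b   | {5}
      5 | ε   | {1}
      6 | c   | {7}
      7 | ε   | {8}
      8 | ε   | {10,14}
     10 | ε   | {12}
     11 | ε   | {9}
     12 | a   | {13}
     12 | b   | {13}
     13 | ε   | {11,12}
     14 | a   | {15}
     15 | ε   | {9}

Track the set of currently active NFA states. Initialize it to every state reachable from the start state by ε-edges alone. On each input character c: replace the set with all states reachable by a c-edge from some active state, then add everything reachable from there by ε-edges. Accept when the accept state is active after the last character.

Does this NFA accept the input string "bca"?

S₀ = ε-closure({0}) = {0,2,4}
'b' @ 1: {1,3,5,6}
'c' @ 2: {7,8,10,12,14}
'a' @ 3: {9,11,12,13,15}  (accept∈set)
final: {9,11,12,13,15}; accept 9 in set

Answer: ACCEPT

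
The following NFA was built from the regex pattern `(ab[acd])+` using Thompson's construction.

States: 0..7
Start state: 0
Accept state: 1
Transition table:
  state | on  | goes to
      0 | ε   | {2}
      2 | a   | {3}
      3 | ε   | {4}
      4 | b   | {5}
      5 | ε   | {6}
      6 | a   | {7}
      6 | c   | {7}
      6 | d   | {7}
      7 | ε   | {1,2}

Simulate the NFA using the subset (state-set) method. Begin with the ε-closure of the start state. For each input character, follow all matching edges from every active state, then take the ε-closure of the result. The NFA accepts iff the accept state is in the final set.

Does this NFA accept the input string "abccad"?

start: ε-closure({0}) = {0,2}
'a' @ 1: {3,4}
'b' @ 2: {5,6}
'c' @ 3: {1,2,7}  (accept∈set)
'c' @ 4: {}  — state set empty
rest 'ad' ignored (set empty)
end set {} — state 1 not in

Answer: REJECT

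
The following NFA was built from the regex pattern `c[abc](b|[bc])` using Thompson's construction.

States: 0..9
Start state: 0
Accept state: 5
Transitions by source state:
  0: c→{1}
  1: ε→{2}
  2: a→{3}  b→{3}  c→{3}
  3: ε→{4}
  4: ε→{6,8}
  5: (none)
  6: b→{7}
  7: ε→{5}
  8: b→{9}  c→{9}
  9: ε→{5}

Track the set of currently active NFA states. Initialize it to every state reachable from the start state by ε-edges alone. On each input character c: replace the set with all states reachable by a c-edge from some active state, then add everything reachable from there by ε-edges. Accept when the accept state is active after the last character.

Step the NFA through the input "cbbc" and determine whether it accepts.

S₀ = ε-closure({0}) = {0}
'c' @ 1: {1,2}
'b' @ 2: {3,4,6,8}
'b' @ 3: {5,7,9}  ✓accept
'c' @ 4: {}  — no active states
final: {}; accept 5 not in set

Answer: REJECT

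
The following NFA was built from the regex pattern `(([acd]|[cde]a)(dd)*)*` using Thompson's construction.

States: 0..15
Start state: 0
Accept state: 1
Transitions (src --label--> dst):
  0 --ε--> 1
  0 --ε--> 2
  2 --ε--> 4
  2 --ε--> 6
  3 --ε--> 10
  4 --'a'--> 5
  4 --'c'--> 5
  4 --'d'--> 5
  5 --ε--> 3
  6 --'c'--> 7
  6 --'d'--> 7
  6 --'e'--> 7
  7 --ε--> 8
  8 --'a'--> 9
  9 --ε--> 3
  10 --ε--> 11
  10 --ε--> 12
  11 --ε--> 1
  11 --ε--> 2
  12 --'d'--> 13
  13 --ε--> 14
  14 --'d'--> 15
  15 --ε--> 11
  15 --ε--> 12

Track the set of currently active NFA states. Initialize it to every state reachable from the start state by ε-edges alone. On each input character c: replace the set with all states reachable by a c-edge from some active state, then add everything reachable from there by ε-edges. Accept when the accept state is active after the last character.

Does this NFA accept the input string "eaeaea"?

Answer: ACCEPT

Derivation:
initial (ε-close {0}): {0,1,2,4,6}
'e' @ 1: {7,8}
'a' @ 2: {1,2,3,4,6,9,10,11,12}  [accepting]
'e' @ 3: {7,8}
'a' @ 4: {1,2,3,4,6,9,10,11,12}  [accepting]
'e' @ 5: {7,8}
'a' @ 6: {1,2,3,4,6,9,10,11,12}  [accepting]
after full input: {1,2,3,4,6,9,10,11,12}  (accept=1 in)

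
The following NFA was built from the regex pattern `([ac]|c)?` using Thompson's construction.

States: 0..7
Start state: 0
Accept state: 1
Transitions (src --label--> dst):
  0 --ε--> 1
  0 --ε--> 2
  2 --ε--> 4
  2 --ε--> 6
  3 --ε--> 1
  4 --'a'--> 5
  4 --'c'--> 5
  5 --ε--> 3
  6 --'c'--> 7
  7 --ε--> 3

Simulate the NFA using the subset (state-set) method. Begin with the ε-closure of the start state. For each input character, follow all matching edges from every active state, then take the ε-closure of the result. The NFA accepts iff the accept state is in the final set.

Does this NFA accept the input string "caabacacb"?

start: ε-closure({0}) = {0,1,2,4,6}
'c' @ 1: {1,3,5,7}  [accepting]
'a' @ 2: {}  — state set empty
rest 'abacacb' ignored (set empty)
after full input: {}  (accept=1 not in)

Answer: REJECT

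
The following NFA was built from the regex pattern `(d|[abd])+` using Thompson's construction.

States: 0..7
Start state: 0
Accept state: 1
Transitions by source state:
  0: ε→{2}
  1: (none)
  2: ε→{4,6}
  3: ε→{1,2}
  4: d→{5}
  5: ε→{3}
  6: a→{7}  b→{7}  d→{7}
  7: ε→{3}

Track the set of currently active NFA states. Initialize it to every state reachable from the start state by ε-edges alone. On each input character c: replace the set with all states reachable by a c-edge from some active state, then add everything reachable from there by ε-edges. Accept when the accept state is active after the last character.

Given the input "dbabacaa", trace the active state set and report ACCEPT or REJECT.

S₀ = ε-closure({0}) = {0,2,4,6}
'd' @ 1: {1,2,3,4,5,6,7}  (accept∈set)
'b' @ 2: {1,2,3,4,6,7}  (accept∈set)
'a' @ 3: {1,2,3,4,6,7}  (accept∈set)
'b' @ 4: {1,2,3,4,6,7}  (accept∈set)
'a' @ 5: {1,2,3,4,6,7}  (accept∈set)
'c' @ 6: {}  — state set empty
rest 'aa' ignored (set empty)
after full input: {}  (accept=1 not in)

Answer: REJECT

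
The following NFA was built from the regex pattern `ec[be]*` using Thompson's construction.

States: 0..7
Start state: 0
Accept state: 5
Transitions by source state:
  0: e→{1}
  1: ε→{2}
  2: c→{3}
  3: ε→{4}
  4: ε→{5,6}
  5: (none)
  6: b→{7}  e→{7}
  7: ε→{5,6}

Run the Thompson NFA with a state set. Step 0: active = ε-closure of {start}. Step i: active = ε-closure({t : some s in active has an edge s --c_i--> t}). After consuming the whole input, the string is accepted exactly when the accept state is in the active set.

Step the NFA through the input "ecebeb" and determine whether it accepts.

Answer: ACCEPT

Steps:
start: ε-closure({0}) = {0}
'e' @ 1: {1,2}
'c' @ 2: {3,4,5,6}  ✓accept
'e' @ 3: {5,6,7}  ✓accept
'b' @ 4: {5,6,7}  ✓accept
'e' @ 5: {5,6,7}  ✓accept
'b' @ 6: {5,6,7}  ✓accept
end set {5,6,7} — state 5 in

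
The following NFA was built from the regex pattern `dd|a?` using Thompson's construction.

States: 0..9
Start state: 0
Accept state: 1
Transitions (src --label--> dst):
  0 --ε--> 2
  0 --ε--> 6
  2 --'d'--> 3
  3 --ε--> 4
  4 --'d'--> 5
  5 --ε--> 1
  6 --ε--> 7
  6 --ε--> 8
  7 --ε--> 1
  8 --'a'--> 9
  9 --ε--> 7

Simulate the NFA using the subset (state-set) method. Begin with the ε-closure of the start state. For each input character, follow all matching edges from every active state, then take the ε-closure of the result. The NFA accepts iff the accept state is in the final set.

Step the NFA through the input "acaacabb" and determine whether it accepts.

start: ε-closure({0}) = {0,1,2,6,7,8}
'a' @ 1: {1,7,9}  [accepting]
'c' @ 2: {}  — no active states
rest 'aacabb' ignored (set empty)
after full input: {}  (accept=1 not in)

Answer: REJECT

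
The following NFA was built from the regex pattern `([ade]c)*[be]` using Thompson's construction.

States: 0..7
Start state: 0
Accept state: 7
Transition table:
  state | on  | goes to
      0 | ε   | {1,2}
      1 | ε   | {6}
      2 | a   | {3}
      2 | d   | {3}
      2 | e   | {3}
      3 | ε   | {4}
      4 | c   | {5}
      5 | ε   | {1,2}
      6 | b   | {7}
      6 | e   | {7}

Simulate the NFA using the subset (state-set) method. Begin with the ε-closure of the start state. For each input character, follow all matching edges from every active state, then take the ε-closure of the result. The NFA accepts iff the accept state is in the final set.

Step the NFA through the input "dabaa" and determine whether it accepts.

initial (ε-close {0}): {0,1,2,6}
'd' @ 1: {3,4}
'a' @ 2: {}  — dead — no transitions
rest 'baa' ignored (set empty)
end set {} — state 7 not in

Answer: REJECT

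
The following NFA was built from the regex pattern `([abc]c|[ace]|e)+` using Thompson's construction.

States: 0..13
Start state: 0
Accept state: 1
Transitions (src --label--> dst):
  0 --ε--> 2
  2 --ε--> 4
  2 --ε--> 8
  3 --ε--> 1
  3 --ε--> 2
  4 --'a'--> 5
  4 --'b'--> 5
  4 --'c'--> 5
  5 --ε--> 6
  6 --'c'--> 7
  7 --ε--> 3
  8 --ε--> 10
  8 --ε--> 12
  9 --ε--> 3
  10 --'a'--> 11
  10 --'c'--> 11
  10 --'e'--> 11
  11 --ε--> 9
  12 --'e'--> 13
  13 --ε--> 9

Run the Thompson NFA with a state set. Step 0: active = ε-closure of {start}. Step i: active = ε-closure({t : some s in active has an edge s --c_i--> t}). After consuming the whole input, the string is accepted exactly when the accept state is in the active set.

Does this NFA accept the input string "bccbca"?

initial (ε-close {0}): {0,2,4,8,10,12}
'b' @ 1: {5,6}
'c' @ 2: {1,2,3,4,7,8,10,12}  [accepting]
'c' @ 3: {1,2,3,4,5,6,8,9,10,11,12}  [accepting]
'b' @ 4: {5,6}
'c' @ 5: {1,2,3,4,7,8,10,12}  [accepting]
'a' @ 6: {1,2,3,4,5,6,8,9,10,11,12}  [accepting]
final: {1,2,3,4,5,6,8,9,10,11,12}; accept 1 in set

Answer: ACCEPT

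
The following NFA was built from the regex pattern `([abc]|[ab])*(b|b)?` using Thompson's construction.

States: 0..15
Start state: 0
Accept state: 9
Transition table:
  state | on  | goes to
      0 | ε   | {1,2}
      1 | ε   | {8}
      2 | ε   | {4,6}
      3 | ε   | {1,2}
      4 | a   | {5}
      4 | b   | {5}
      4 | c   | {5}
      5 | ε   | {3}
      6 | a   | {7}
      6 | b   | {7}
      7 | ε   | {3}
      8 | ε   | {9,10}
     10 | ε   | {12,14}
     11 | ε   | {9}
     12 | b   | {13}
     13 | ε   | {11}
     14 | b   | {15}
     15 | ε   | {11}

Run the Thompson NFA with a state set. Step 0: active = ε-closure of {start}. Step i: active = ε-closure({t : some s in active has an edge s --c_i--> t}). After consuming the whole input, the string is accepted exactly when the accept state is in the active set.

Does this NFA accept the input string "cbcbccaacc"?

Answer: ACCEPT

Steps:
S₀ = ε-closure({0}) = {0,1,2,4,6,8,9,10,12,14}
'c' @ 1: {1,2,3,4,5,6,8,9,10,12,14}  ✓accept
'b' @ 2: {1,2,3,4,5,6,7,8,9,10,11,12,13,14,15}  ✓accept
'c' @ 3: {1,2,3,4,5,6,8,9,10,12,14}  ✓accept
'b' @ 4: {1,2,3,4,5,6,7,8,9,10,11,12,13,14,15}  ✓accept
'c' @ 5: {1,2,3,4,5,6,8,9,10,12,14}  ✓accept
'c' @ 6: {1,2,3,4,5,6,8,9,10,12,14}  ✓accept
'a' @ 7: {1,2,3,4,5,6,7,8,9,10,12,14}  ✓accept
'a' @ 8: {1,2,3,4,5,6,7,8,9,10,12,14}  ✓accept
'c' @ 9: {1,2,3,4,5,6,8,9,10,12,14}  ✓accept
'c' @ 10: {1,2,3,4,5,6,8,9,10,12,14}  ✓accept
end set {1,2,3,4,5,6,8,9,10,12,14} — state 9 in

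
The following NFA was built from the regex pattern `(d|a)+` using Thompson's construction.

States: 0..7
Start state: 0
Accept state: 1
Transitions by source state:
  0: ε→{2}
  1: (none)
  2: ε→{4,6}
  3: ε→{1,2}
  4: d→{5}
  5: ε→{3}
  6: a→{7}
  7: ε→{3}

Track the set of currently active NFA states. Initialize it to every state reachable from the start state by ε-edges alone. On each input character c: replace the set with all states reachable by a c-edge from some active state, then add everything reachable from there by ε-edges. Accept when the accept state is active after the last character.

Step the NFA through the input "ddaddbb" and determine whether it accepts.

start: ε-closure({0}) = {0,2,4,6}
'd' @ 1: {1,2,3,4,5,6}  (accept∈set)
'd' @ 2: {1,2,3,4,5,6}  (accept∈set)
'a' @ 3: {1,2,3,4,6,7}  (accept∈set)
'd' @ 4: {1,2,3,4,5,6}  (accept∈set)
'd' @ 5: {1,2,3,4,5,6}  (accept∈set)
'b' @ 6: {}  — state set empty
rest 'b' ignored (set empty)
final: {}; accept 1 not in set

Answer: REJECT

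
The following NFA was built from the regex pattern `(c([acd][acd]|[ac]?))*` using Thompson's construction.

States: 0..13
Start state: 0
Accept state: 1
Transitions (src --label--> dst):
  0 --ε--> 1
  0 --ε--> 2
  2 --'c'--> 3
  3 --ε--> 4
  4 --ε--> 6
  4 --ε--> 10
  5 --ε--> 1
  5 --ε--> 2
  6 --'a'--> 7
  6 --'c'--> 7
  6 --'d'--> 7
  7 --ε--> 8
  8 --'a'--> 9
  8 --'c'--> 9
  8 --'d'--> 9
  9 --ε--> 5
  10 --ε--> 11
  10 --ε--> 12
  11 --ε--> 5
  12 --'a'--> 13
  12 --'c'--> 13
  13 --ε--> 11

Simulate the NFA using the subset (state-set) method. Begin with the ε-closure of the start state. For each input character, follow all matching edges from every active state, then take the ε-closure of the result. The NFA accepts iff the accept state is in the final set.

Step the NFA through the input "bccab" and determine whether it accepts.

Answer: REJECT

Trace:
initial (ε-close {0}): {0,1,2}
'b' @ 1: {}  — state set empty
rest 'ccab' ignored (set empty)
end set {} — state 1 not in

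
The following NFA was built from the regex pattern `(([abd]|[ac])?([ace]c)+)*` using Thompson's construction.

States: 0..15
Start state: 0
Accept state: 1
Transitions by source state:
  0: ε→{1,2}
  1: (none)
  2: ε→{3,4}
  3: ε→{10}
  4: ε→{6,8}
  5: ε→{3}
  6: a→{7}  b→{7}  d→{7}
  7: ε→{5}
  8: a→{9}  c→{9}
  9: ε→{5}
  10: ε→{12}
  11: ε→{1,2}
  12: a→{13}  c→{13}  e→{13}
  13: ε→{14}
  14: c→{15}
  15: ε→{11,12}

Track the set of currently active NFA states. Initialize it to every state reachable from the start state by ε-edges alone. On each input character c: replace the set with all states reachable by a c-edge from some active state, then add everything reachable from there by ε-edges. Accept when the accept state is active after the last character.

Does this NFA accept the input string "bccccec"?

start: ε-closure({0}) = {0,1,2,3,4,6,8,10,12}
'b' @ 1: {3,5,7,10,12}
'c' @ 2: {13,14}
'c' @ 3: {1,2,3,4,6,8,10,11,12,15}  [accepting]
'c' @ 4: {3,5,9,10,12,13,14}
'c' @ 5: {1,2,3,4,6,8,10,11,12,13,14,15}  [accepting]
'e' @ 6: {13,14}
'c' @ 7: {1,2,3,4,6,8,10,11,12,15}  [accepting]
final: {1,2,3,4,6,8,10,11,12,15}; accept 1 in set

Answer: ACCEPT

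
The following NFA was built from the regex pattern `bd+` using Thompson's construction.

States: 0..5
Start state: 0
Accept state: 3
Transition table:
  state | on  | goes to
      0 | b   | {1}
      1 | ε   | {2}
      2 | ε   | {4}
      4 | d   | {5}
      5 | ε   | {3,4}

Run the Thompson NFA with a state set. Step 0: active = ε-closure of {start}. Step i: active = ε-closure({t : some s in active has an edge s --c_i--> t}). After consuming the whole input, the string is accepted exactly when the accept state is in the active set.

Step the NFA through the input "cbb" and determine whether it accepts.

Answer: REJECT

Steps:
S₀ = ε-closure({0}) = {0}
'c' @ 1: {}  — dead — no transitions
rest 'bb' ignored (set empty)
after full input: {}  (accept=3 not in)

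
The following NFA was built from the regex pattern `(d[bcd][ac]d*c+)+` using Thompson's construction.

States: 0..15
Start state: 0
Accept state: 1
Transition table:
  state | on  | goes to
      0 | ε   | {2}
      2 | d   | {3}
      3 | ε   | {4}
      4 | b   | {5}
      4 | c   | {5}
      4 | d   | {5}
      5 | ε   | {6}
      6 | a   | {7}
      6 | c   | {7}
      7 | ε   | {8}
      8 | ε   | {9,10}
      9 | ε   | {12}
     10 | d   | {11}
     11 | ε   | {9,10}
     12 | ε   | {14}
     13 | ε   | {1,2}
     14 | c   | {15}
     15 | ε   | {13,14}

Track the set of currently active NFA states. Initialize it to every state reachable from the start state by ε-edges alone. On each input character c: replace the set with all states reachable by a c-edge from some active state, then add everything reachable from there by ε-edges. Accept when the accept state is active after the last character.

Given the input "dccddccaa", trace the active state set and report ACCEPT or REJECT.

initial (ε-close {0}): {0,2}
'd' @ 1: {3,4}
'c' @ 2: {5,6}
'c' @ 3: {7,8,9,10,12,14}
'd' @ 4: {9,10,11,12,14}
'd' @ 5: {9,10,11,12,14}
'c' @ 6: {1,2,13,14,15}  [accepting]
'c' @ 7: {1,2,13,14,15}  [accepting]
'a' @ 8: {}  — dead — no transitions
rest 'a' ignored (set empty)
final: {}; accept 1 not in set

Answer: REJECT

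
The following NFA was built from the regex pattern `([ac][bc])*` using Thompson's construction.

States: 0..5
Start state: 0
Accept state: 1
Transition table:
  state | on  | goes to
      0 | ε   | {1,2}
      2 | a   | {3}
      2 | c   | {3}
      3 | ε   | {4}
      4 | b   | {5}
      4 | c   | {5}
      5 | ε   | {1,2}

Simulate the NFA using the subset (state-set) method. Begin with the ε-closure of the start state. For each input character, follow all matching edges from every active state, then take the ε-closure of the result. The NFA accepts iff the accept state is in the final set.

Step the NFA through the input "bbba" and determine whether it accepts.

S₀ = ε-closure({0}) = {0,1,2}
'b' @ 1: {}  — no active states
rest 'bba' ignored (set empty)
final: {}; accept 1 not in set

Answer: REJECT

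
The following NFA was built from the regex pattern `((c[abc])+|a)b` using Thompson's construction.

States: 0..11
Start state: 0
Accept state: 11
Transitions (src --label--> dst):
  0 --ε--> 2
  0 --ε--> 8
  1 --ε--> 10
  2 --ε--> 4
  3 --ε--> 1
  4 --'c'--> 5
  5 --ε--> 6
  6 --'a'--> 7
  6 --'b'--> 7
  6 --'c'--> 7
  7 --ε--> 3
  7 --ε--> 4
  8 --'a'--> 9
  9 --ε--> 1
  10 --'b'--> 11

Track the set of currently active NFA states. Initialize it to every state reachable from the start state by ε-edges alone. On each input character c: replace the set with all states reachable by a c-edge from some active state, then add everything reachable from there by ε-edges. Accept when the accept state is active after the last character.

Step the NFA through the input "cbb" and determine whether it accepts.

Answer: ACCEPT

Trace:
start: ε-closure({0}) = {0,2,4,8}
'c' @ 1: {5,6}
'b' @ 2: {1,3,4,7,10}
'b' @ 3: {11}  [accepting]
after full input: {11}  (accept=11 in)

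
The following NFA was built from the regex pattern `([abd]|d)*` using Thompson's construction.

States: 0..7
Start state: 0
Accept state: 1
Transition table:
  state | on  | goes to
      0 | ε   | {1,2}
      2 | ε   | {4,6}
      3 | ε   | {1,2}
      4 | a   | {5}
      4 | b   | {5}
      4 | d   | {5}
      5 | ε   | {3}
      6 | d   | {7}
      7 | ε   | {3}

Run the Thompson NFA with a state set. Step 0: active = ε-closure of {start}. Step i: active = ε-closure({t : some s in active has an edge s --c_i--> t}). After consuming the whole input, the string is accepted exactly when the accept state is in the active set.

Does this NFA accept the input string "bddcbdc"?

start: ε-closure({0}) = {0,1,2,4,6}
'b' @ 1: {1,2,3,4,5,6}  [accepting]
'd' @ 2: {1,2,3,4,5,6,7}  [accepting]
'd' @ 3: {1,2,3,4,5,6,7}  [accepting]
'c' @ 4: {}  — state set empty
rest 'bdc' ignored (set empty)
final: {}; accept 1 not in set

Answer: REJECT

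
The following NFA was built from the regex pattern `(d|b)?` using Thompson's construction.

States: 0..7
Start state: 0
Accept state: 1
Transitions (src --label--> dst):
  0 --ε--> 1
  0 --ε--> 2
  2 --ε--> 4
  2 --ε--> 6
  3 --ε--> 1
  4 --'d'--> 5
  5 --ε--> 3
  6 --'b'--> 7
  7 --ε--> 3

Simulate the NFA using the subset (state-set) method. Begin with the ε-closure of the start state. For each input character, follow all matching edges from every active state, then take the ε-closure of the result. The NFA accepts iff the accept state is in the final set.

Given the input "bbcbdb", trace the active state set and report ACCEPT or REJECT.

initial (ε-close {0}): {0,1,2,4,6}
'b' @ 1: {1,3,7}  (accept∈set)
'b' @ 2: {}  — state set empty
rest 'cbdb' ignored (set empty)
after full input: {}  (accept=1 not in)

Answer: REJECT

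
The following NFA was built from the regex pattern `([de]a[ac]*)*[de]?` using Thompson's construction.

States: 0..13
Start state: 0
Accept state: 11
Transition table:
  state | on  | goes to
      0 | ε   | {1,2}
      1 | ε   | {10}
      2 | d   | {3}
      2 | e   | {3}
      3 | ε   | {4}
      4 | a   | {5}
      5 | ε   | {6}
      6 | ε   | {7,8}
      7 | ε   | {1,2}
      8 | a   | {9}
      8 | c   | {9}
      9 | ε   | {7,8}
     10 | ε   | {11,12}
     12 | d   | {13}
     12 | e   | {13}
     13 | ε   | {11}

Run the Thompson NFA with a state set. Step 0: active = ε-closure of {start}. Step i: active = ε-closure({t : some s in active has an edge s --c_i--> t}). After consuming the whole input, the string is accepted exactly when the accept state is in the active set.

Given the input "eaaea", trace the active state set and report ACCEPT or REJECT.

S₀ = ε-closure({0}) = {0,1,2,10,11,12}
'e' @ 1: {3,4,11,13}  ✓accept
'a' @ 2: {1,2,5,6,7,8,10,11,12}  ✓accept
'a' @ 3: {1,2,7,8,9,10,11,12}  ✓accept
'e' @ 4: {3,4,11,13}  ✓accept
'a' @ 5: {1,2,5,6,7,8,10,11,12}  ✓accept
end set {1,2,5,6,7,8,10,11,12} — state 11 in

Answer: ACCEPT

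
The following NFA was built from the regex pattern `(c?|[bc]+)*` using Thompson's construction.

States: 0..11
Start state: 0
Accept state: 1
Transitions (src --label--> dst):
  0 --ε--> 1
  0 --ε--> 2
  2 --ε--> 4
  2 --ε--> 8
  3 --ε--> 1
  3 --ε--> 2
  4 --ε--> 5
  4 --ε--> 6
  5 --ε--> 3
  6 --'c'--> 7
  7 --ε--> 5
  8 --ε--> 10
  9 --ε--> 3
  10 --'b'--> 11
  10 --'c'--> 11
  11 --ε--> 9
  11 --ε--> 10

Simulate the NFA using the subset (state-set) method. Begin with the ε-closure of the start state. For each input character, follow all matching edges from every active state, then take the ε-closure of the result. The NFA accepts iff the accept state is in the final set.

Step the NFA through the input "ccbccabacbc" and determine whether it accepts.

Answer: REJECT

Derivation:
S₀ = ε-closure({0}) = {0,1,2,3,4,5,6,8,10}
'c' @ 1: {1,2,3,4,5,6,7,8,9,10,11}  [accepting]
'c' @ 2: {1,2,3,4,5,6,7,8,9,10,11}  [accepting]
'b' @ 3: {1,2,3,4,5,6,8,9,10,11}  [accepting]
'c' @ 4: {1,2,3,4,5,6,7,8,9,10,11}  [accepting]
'c' @ 5: {1,2,3,4,5,6,7,8,9,10,11}  [accepting]
'a' @ 6: {}  — state set empty
rest 'bacbc' ignored (set empty)
final: {}; accept 1 not in set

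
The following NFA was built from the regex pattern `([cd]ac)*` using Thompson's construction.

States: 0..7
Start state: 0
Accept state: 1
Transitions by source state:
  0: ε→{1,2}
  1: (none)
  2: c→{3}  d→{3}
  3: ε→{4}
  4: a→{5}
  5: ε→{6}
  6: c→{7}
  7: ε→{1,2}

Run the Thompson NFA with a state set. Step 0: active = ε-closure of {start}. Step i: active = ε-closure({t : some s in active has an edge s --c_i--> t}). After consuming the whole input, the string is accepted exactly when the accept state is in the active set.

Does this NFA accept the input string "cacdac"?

Answer: ACCEPT

Steps:
start: ε-closure({0}) = {0,1,2}
'c' @ 1: {3,4}
'a' @ 2: {5,6}
'c' @ 3: {1,2,7}  ✓accept
'd' @ 4: {3,4}
'a' @ 5: {5,6}
'c' @ 6: {1,2,7}  ✓accept
end set {1,2,7} — state 1 in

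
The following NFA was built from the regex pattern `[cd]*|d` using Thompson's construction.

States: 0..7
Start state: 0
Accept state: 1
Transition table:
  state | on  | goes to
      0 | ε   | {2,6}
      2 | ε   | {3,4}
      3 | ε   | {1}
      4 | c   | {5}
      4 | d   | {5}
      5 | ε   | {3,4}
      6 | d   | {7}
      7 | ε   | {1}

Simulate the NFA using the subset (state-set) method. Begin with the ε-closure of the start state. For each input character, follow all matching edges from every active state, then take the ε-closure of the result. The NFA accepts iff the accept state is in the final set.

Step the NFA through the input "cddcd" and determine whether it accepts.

S₀ = ε-closure({0}) = {0,1,2,3,4,6}
'c' @ 1: {1,3,4,5}  ✓accept
'd' @ 2: {1,3,4,5}  ✓accept
'd' @ 3: {1,3,4,5}  ✓accept
'c' @ 4: {1,3,4,5}  ✓accept
'd' @ 5: {1,3,4,5}  ✓accept
final: {1,3,4,5}; accept 1 in set

Answer: ACCEPT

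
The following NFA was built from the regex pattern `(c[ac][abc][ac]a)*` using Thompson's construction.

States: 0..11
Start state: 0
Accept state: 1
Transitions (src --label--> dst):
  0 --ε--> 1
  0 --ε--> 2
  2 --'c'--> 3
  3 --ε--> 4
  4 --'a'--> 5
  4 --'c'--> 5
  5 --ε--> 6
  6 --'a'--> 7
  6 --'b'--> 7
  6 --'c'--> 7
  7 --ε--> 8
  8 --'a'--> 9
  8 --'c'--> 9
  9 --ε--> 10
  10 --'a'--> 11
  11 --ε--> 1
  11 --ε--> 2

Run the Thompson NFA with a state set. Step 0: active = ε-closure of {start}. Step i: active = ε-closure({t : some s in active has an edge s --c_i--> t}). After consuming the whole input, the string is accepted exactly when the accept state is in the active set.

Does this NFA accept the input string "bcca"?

S₀ = ε-closure({0}) = {0,1,2}
'b' @ 1: {}  — dead — no transitions
rest 'cca' ignored (set empty)
after full input: {}  (accept=1 not in)

Answer: REJECT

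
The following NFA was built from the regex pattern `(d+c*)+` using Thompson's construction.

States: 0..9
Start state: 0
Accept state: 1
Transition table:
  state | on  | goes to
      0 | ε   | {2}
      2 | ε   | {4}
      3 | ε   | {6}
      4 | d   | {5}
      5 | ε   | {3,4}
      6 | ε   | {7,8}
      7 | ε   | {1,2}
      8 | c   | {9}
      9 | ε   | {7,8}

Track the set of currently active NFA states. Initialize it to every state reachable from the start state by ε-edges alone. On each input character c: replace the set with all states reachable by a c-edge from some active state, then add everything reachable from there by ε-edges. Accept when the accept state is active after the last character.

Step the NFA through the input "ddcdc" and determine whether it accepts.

S₀ = ε-closure({0}) = {0,2,4}
'd' @ 1: {1,2,3,4,5,6,7,8}  [accepting]
'd' @ 2: {1,2,3,4,5,6,7,8}  [accepting]
'c' @ 3: {1,2,4,7,8,9}  [accepting]
'd' @ 4: {1,2,3,4,5,6,7,8}  [accepting]
'c' @ 5: {1,2,4,7,8,9}  [accepting]
final: {1,2,4,7,8,9}; accept 1 in set

Answer: ACCEPT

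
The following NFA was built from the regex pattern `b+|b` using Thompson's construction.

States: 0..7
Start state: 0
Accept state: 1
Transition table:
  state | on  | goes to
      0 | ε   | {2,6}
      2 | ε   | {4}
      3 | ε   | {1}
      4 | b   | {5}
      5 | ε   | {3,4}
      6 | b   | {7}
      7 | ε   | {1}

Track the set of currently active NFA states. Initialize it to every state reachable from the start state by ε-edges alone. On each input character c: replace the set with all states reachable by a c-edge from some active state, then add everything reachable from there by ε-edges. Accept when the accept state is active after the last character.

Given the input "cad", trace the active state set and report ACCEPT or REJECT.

start: ε-closure({0}) = {0,2,4,6}
'c' @ 1: {}  — dead — no transitions
rest 'ad' ignored (set empty)
end set {} — state 1 not in

Answer: REJECT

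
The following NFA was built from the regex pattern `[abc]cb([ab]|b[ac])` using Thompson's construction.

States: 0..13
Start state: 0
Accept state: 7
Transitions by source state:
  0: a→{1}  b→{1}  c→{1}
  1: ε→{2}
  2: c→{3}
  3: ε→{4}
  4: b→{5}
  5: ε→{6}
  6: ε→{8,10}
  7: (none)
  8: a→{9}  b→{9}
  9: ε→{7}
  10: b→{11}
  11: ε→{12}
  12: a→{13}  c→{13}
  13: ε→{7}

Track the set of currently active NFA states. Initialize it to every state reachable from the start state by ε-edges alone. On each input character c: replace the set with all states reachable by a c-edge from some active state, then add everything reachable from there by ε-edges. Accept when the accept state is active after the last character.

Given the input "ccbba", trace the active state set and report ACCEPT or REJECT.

Answer: ACCEPT

Trace:
initial (ε-close {0}): {0}
'c' @ 1: {1,2}
'c' @ 2: {3,4}
'b' @ 3: {5,6,8,10}
'b' @ 4: {7,9,11,12}  [accepting]
'a' @ 5: {7,13}  [accepting]
final: {7,13}; accept 7 in set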